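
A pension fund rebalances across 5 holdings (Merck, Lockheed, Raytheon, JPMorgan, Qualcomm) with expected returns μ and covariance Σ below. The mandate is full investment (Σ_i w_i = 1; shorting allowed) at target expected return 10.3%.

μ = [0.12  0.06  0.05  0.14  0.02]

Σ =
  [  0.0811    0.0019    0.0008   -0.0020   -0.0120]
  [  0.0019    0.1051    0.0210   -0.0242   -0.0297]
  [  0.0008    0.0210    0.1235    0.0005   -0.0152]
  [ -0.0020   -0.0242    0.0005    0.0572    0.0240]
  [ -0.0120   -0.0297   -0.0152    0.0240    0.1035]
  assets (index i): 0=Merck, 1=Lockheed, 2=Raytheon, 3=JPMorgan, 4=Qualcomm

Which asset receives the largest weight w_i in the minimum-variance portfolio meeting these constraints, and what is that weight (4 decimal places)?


x=Σ⁻¹μ = [1.5309  1.2095  0.1835  2.9896  0.0515]
y=Σ⁻¹𝟙 = [14.1981  15.8788  6.7455  19.4591  12.3429]
a=μᵀx=0.685015  b=𝟙ᵀx=5.964910  c=𝟙ᵀy=68.624436  D=ac−b²=11.428610
λ₁=(c·0.103−b)/D = (68.624436·0.103−5.964910)/11.428610 = 0.096548
λ₂=(a−b·0.103)/D = (0.685015−5.964910·0.103)/11.428610 = 0.006180
w* = 0.096548·x + 0.006180·y:
  w_0 = 0.096548·1.5309 + 0.006180·14.1981 = 0.2355  (Merck)
  w_1 = 0.096548·1.2095 + 0.006180·15.8788 = 0.2149  (Lockheed)
  w_2 = 0.096548·0.1835 + 0.006180·6.7455 = 0.0594  (Raytheon)
  w_3 = 0.096548·2.9896 + 0.006180·19.4591 = 0.4089  (JPMorgan)
  w_4 = 0.096548·0.0515 + 0.006180·12.3429 = 0.0813  (Qualcomm)
Σw_i=1.0000  μᵀw=0.1030
σ²=wᵀΣw=λ₁·μ_p+λ₂ = 0.096548·0.103 + 0.006180 = 0.016124 ≈ 0.0161

JPMorgan (0.4089)


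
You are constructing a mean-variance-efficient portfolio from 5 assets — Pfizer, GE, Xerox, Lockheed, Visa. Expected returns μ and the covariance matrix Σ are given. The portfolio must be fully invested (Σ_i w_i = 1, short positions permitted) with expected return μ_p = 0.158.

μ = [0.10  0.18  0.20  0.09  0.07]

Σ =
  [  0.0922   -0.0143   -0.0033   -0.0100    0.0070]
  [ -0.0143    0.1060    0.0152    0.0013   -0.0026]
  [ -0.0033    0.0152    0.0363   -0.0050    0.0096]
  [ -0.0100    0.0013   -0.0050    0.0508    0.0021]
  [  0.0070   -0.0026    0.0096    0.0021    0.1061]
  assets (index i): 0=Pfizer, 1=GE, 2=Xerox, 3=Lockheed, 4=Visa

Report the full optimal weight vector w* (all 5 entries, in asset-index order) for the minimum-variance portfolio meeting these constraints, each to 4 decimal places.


p=Σ⁻¹μ = [1.7391  1.1030  5.5642  2.6327  0.0165]
q=Σ⁻¹𝟙 = [15.2683  7.3326  27.8342  25.0117  5.5839]
a=μᵀp=1.723381  b=𝟙ᵀp=11.055482  c=𝟙ᵀq=81.030832  D=ac−b²=17.423281
λ₁=(c·0.158−b)/D = (81.030832·0.158−11.055482)/17.423281 = 0.100290
λ₂=(a−b·0.158)/D = (1.723381−11.055482·0.158)/17.423281 = -0.001342
w* = 0.100290·p + -0.001342·q:
  w_0 = 0.100290·1.7391 + -0.001342·15.2683 = 0.1539  (Pfizer)
  w_1 = 0.100290·1.1030 + -0.001342·7.3326 = 0.1008  (GE)
  w_2 = 0.100290·5.5642 + -0.001342·27.8342 = 0.5207  (Xerox)
  w_3 = 0.100290·2.6327 + -0.001342·25.0117 = 0.2305  (Lockheed)
  w_4 = 0.100290·0.0165 + -0.001342·5.5839 = -0.0058  (Visa)
Σw_i=1.0000  μᵀw=0.1580
σ²=wᵀΣw=λ₁·μ_p+λ₂ = 0.100290·0.158 + -0.001342 = 0.014504 ≈ 0.0145

0.1539  0.1008  0.5207  0.2305  -0.0058


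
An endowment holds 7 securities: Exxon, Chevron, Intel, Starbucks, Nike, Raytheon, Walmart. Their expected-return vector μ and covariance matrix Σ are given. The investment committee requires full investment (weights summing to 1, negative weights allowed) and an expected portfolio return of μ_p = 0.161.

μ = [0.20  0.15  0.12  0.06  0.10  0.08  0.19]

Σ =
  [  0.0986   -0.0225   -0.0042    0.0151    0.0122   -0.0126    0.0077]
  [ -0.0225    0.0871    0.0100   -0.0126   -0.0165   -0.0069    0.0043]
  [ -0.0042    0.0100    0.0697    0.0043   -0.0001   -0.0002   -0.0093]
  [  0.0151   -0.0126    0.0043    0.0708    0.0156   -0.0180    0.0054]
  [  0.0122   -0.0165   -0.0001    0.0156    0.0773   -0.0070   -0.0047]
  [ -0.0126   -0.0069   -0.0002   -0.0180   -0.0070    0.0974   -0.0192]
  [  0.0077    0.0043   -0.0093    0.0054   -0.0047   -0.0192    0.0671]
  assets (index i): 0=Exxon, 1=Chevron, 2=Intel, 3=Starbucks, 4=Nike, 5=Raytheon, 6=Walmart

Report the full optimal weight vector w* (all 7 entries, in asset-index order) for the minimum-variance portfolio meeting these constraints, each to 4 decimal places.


g=Σ⁻¹μ = [2.4052  2.5487  1.9225  0.5931  1.7463  2.2159  3.3674]
h=Σ⁻¹𝟙 = [11.9876  18.5679  14.2941  14.4202  15.2382  20.9059  20.2077]
a=μᵀg=2.121320  b=𝟙ᵀg=14.798955  c=𝟙ᵀh=115.621547  D=ac−b²=26.261232
λ₁=(c·0.161−b)/D = (115.621547·0.161−14.798955)/26.261232 = 0.145314
λ₂=(a−b·0.161)/D = (2.121320−14.798955·0.161)/26.261232 = -0.009950
w* = 0.145314·g + -0.009950·h:
  w_0 = 0.145314·2.4052 + -0.009950·11.9876 = 0.2302  (Exxon)
  w_1 = 0.145314·2.5487 + -0.009950·18.5679 = 0.1856  (Chevron)
  w_2 = 0.145314·1.9225 + -0.009950·14.2941 = 0.1371  (Intel)
  w_3 = 0.145314·0.5931 + -0.009950·14.4202 = -0.0573  (Starbucks)
  w_4 = 0.145314·1.7463 + -0.009950·15.2382 = 0.1021  (Nike)
  w_5 = 0.145314·2.2159 + -0.009950·20.9059 = 0.1140  (Raytheon)
  w_6 = 0.145314·3.3674 + -0.009950·20.2077 = 0.2882  (Walmart)
Σw_i=1.0000  μᵀw=0.1610
σ²=wᵀΣw=λ₁·μ_p+λ₂ = 0.145314·0.161 + -0.009950 = 0.013445 ≈ 0.0134

0.2302  0.1856  0.1371  -0.0573  0.1021  0.1140  0.2882


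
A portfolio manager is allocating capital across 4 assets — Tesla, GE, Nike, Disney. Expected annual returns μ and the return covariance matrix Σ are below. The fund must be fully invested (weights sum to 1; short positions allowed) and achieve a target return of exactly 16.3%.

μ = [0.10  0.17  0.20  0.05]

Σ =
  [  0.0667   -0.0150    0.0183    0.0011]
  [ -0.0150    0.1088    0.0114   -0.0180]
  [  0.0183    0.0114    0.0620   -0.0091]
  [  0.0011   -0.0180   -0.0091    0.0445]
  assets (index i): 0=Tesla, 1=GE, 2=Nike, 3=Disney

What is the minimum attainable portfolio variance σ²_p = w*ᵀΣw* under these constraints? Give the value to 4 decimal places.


0.0266

u=Σ⁻¹μ = [1.0583  1.8021  2.9383  2.4272]
v=Σ⁻¹𝟙 = [14.0204  14.7948  13.8107  30.9340]
a=μᵀu=1.121218  b=𝟙ᵀu=8.225999  c=𝟙ᵀv=73.559875  D=ac−b²=14.809591
λ₁=(c·0.163−b)/D = (73.559875·0.163−8.225999)/14.809591 = 0.254177
λ₂=(a−b·0.163)/D = (1.121218−8.225999·0.163)/14.809591 = -0.014830
w* = 0.254177·u + -0.014830·v:
  w_0 = 0.254177·1.0583 + -0.014830·14.0204 = 0.0611  (Tesla)
  w_1 = 0.254177·1.8021 + -0.014830·14.7948 = 0.2387  (GE)
  w_2 = 0.254177·2.9383 + -0.014830·13.8107 = 0.5421  (Nike)
  w_3 = 0.254177·2.4272 + -0.014830·30.9340 = 0.1582  (Disney)
Σw_i=1.0000  μᵀw=0.1630
σ²=wᵀΣw=λ₁·μ_p+λ₂ = 0.254177·0.163 + -0.014830 = 0.026601 ≈ 0.0266


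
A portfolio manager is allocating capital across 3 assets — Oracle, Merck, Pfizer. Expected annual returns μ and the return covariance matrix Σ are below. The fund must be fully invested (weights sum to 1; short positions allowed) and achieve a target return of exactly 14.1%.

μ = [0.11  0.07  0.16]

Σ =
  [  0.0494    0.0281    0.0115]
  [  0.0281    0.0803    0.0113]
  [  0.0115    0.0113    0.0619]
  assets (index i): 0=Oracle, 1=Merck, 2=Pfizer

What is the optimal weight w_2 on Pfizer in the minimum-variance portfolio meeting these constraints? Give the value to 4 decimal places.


0.5943

u=Σ⁻¹μ = [1.7274  -0.0527  2.2735]
v=Σ⁻¹𝟙 = [14.0475  5.7799  12.4902]
a=μᵀu=0.550090  b=𝟙ᵀu=3.948246  c=𝟙ᵀv=32.317583  D=ac−b²=2.188939
λ₁=(c·0.141−b)/D = (32.317583·0.141−3.948246)/2.188939 = 0.278004
λ₂=(a−b·0.141)/D = (0.550090−3.948246·0.141)/2.188939 = -0.003021
w* = 0.278004·u + -0.003021·v:
  w_0 = 0.278004·1.7274 + -0.003021·14.0475 = 0.4378  (Oracle)
  w_1 = 0.278004·-0.0527 + -0.003021·5.7799 = -0.0321  (Merck)
  w_2 = 0.278004·2.2735 + -0.003021·12.4902 = 0.5943  (Pfizer)
Σw_i=1.0000  μᵀw=0.1410
σ²=wᵀΣw=λ₁·μ_p+λ₂ = 0.278004·0.141 + -0.003021 = 0.036178 ≈ 0.0362


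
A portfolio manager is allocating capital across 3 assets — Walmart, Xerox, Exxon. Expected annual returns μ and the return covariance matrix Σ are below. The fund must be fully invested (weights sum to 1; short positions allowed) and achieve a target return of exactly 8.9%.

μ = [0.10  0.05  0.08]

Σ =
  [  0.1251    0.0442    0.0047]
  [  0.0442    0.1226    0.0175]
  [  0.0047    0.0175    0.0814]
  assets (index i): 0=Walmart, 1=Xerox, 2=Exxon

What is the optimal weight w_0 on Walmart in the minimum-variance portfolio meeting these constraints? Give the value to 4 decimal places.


p=Σ⁻¹μ = [0.7648  -0.0019  0.9391]
q=Σ⁻¹𝟙 = [6.0199  4.4179  10.9876]
a=μᵀp=0.151504  b=𝟙ᵀp=1.701894  c=𝟙ᵀq=21.425427  D=ac−b²=0.349605
λ₁=(c·0.089−b)/D = (21.425427·0.089−1.701894)/0.349605 = 0.586289
λ₂=(a−b·0.089)/D = (0.151504−1.701894·0.089)/0.349605 = 0.000103
w* = 0.586289·p + 0.000103·q:
  w_0 = 0.586289·0.7648 + 0.000103·6.0199 = 0.4490  (Walmart)
  w_1 = 0.586289·-0.0019 + 0.000103·4.4179 = -0.0007  (Xerox)
  w_2 = 0.586289·0.9391 + 0.000103·10.9876 = 0.5517  (Exxon)
Σw_i=1.0000  μᵀw=0.0890
σ²=wᵀΣw=λ₁·μ_p+λ₂ = 0.586289·0.089 + 0.000103 = 0.052282 ≈ 0.0523

0.4490


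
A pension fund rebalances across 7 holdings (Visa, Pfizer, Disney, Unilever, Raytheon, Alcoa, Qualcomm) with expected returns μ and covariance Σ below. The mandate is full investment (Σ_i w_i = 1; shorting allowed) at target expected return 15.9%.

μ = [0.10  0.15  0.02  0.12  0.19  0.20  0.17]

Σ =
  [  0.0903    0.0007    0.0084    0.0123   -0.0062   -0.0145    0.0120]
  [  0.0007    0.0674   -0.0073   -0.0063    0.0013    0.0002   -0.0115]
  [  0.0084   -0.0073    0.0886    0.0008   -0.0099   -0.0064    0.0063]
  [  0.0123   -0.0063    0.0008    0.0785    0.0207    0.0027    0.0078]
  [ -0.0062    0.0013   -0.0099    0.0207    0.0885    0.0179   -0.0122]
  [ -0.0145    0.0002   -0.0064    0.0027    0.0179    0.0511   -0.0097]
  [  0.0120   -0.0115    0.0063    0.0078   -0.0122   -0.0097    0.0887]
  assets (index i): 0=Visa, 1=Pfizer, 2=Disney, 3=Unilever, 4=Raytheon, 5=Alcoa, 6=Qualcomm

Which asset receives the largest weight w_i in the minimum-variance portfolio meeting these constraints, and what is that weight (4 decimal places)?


g=Σ⁻¹μ = [1.3773  2.7545  0.6151  0.6894  1.6139  4.2765  2.6727]
h=Σ⁻¹𝟙 = [11.0797  19.1252  13.3904  7.8769  8.6604  23.5959  14.3824]
a=μᵀg=2.262247  b=𝟙ᵀg=13.999440  c=𝟙ᵀh=98.110784  D=ac−b²=25.966462
λ₁=(c·0.159−b)/D = (98.110784·0.159−13.999440)/25.966462 = 0.061625
λ₂=(a−b·0.159)/D = (2.262247−13.999440·0.159)/25.966462 = 0.001399
w* = 0.061625·g + 0.001399·h:
  w_0 = 0.061625·1.3773 + 0.001399·11.0797 = 0.1004  (Visa)
  w_1 = 0.061625·2.7545 + 0.001399·19.1252 = 0.1965  (Pfizer)
  w_2 = 0.061625·0.6151 + 0.001399·13.3904 = 0.0566  (Disney)
  w_3 = 0.061625·0.6894 + 0.001399·7.8769 = 0.0535  (Unilever)
  w_4 = 0.061625·1.6139 + 0.001399·8.6604 = 0.1116  (Raytheon)
  w_5 = 0.061625·4.2765 + 0.001399·23.5959 = 0.2966  (Alcoa)
  w_6 = 0.061625·2.6727 + 0.001399·14.3824 = 0.1848  (Qualcomm)
Σw_i=1.0000  μᵀw=0.1590
σ²=wᵀΣw=λ₁·μ_p+λ₂ = 0.061625·0.159 + 0.001399 = 0.011198 ≈ 0.0112

Alcoa (0.2966)


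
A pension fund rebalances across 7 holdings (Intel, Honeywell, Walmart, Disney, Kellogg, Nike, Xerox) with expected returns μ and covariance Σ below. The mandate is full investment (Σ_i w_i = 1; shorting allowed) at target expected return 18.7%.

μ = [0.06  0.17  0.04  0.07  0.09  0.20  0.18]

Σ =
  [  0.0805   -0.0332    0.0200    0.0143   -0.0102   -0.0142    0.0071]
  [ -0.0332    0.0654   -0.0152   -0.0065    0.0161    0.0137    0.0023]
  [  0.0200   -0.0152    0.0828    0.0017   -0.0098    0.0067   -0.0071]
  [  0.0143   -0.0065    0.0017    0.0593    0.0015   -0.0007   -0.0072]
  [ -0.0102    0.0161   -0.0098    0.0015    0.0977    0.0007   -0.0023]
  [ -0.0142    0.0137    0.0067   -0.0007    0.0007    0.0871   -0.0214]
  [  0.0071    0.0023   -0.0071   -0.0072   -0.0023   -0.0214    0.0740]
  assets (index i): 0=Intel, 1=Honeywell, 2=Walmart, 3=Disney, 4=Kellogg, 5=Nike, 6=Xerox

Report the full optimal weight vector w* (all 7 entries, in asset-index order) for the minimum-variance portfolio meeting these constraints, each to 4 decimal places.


g=Σ⁻¹μ = [1.8508  2.9430  0.6765  1.4444  0.7304  2.8810  3.2247]
h=Σ⁻¹𝟙 = [17.7566  23.0228  13.2384  16.8899  9.6956  14.3278  18.4526]
a=μᵀg=1.961906  b=𝟙ᵀg=13.750738  c=𝟙ᵀh=113.383661  D=ac−b²=33.365250
λ₁=(c·0.187−b)/D = (113.383661·0.187−13.750738)/33.365250 = 0.223346
λ₂=(a−b·0.187)/D = (1.961906−13.750738·0.187)/33.365250 = -0.018267
w* = 0.223346·g + -0.018267·h:
  w_0 = 0.223346·1.8508 + -0.018267·17.7566 = 0.0890  (Intel)
  w_1 = 0.223346·2.9430 + -0.018267·23.0228 = 0.2367  (Honeywell)
  w_2 = 0.223346·0.6765 + -0.018267·13.2384 = -0.0907  (Walmart)
  w_3 = 0.223346·1.4444 + -0.018267·16.8899 = 0.0141  (Disney)
  w_4 = 0.223346·0.7304 + -0.018267·9.6956 = -0.0140  (Kellogg)
  w_5 = 0.223346·2.8810 + -0.018267·14.3278 = 0.3817  (Nike)
  w_6 = 0.223346·3.2247 + -0.018267·18.4526 = 0.3832  (Xerox)
Σw_i=1.0000  μᵀw=0.1870
σ²=wᵀΣw=λ₁·μ_p+λ₂ = 0.223346·0.187 + -0.018267 = 0.023499 ≈ 0.0235

0.0890  0.2367  -0.0907  0.0141  -0.0140  0.3817  0.3832


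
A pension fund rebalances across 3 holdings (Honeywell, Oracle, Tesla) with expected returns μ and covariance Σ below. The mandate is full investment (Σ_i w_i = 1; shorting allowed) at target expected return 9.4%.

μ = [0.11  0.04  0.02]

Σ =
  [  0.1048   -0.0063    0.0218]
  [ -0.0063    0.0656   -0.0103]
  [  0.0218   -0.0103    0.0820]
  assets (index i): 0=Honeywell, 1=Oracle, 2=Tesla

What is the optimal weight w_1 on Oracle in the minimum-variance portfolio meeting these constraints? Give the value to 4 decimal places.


0.3564

g=Σ⁻¹μ = [1.0833  0.7211  0.0465]
h=Σ⁻¹𝟙 = [8.0611  17.9504  12.3068]
a=μᵀg=0.148936  b=𝟙ᵀg=1.850868  c=𝟙ᵀh=38.318239  D=ac−b²=2.281252
λ₁=(c·0.094−b)/D = (38.318239·0.094−1.850868)/2.281252 = 0.767581
λ₂=(a−b·0.094)/D = (0.148936−1.850868·0.094)/2.281252 = -0.010979
w* = 0.767581·g + -0.010979·h:
  w_0 = 0.767581·1.0833 + -0.010979·8.0611 = 0.7430  (Honeywell)
  w_1 = 0.767581·0.7211 + -0.010979·17.9504 = 0.3564  (Oracle)
  w_2 = 0.767581·0.0465 + -0.010979·12.3068 = -0.0994  (Tesla)
Σw_i=1.0000  μᵀw=0.0940
σ²=wᵀΣw=λ₁·μ_p+λ₂ = 0.767581·0.094 + -0.010979 = 0.061174 ≈ 0.0612


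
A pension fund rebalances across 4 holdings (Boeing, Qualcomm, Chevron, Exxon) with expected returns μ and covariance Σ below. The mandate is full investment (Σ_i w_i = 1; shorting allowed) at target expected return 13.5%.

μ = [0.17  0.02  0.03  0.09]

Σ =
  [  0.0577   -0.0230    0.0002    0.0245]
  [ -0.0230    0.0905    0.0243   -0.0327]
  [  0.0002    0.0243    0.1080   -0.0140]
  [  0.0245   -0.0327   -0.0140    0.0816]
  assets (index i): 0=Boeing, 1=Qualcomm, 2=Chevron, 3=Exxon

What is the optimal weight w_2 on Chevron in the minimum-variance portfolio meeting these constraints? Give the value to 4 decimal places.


-0.0217

u=Σ⁻¹μ = [3.1587  1.2434  0.0785  0.6663]
v=Σ⁻¹𝟙 = [18.4261  19.5799  6.8608  15.7460]
a=μᵀu=0.624176  b=𝟙ᵀu=5.147003  c=𝟙ᵀv=60.612791  D=ac−b²=11.341440
λ₁=(c·0.135−b)/D = (60.612791·0.135−5.147003)/11.341440 = 0.267667
λ₂=(a−b·0.135)/D = (0.624176−5.147003·0.135)/11.341440 = -0.006231
w* = 0.267667·u + -0.006231·v:
  w_0 = 0.267667·3.1587 + -0.006231·18.4261 = 0.7307  (Boeing)
  w_1 = 0.267667·1.2434 + -0.006231·19.5799 = 0.2108  (Qualcomm)
  w_2 = 0.267667·0.0785 + -0.006231·6.8608 = -0.0217  (Chevron)
  w_3 = 0.267667·0.6663 + -0.006231·15.7460 = 0.0802  (Exxon)
Σw_i=1.0000  μᵀw=0.1350
σ²=wᵀΣw=λ₁·μ_p+λ₂ = 0.267667·0.135 + -0.006231 = 0.029904 ≈ 0.0299


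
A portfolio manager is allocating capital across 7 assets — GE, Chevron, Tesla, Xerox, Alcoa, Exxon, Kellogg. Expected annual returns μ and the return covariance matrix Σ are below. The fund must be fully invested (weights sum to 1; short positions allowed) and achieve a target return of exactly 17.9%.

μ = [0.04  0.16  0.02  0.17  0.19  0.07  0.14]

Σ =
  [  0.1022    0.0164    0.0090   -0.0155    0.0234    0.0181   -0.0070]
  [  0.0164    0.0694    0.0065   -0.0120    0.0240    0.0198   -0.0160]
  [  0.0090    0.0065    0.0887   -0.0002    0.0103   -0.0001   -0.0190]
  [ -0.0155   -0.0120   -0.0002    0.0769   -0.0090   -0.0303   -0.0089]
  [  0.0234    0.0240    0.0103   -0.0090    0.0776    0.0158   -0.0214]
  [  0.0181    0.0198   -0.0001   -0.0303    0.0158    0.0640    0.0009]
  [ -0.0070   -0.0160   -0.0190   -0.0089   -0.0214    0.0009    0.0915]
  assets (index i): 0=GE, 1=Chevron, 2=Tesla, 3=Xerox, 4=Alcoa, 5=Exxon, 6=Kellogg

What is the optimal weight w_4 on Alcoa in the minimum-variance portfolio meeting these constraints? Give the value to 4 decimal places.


x=Σ⁻¹μ = [-0.1112  2.2804  0.4087  3.8020  2.6781  1.5172  2.9864]
y=Σ⁻¹𝟙 = [6.3793  11.9263  13.1666  27.9383  10.4368  20.5042  21.1933]
a=μᵀx=2.048070  b=𝟙ᵀx=13.561554  c=𝟙ᵀy=111.544652  D=ac−b²=44.535535
λ₁=(c·0.179−b)/D = (111.544652·0.179−13.561554)/44.535535 = 0.143816
λ₂=(a−b·0.179)/D = (2.048070−13.561554·0.179)/44.535535 = -0.008520
w* = 0.143816·x + -0.008520·y:
  w_0 = 0.143816·-0.1112 + -0.008520·6.3793 = -0.0704  (GE)
  w_1 = 0.143816·2.2804 + -0.008520·11.9263 = 0.2263  (Chevron)
  w_2 = 0.143816·0.4087 + -0.008520·13.1666 = -0.0534  (Tesla)
  w_3 = 0.143816·3.8020 + -0.008520·27.9383 = 0.3088  (Xerox)
  w_4 = 0.143816·2.6781 + -0.008520·10.4368 = 0.2962  (Alcoa)
  w_5 = 0.143816·1.5172 + -0.008520·20.5042 = 0.0435  (Exxon)
  w_6 = 0.143816·2.9864 + -0.008520·21.1933 = 0.2489  (Kellogg)
Σw_i=1.0000  μᵀw=0.1790
σ²=wᵀΣw=λ₁·μ_p+λ₂ = 0.143816·0.179 + -0.008520 = 0.017223 ≈ 0.0172

0.2962


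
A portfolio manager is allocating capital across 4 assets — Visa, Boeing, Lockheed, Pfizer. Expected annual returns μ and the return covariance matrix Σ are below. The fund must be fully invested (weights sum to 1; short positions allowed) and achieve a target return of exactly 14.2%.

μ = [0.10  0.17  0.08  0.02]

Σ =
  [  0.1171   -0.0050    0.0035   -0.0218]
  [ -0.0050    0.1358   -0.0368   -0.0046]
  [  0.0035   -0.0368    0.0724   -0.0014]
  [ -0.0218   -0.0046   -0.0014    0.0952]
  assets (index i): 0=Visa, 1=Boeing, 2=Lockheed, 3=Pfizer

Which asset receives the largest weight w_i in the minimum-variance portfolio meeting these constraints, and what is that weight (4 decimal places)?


u=Σ⁻¹μ = [0.9758  1.8510  2.0093  0.5525]
v=Σ⁻¹𝟙 = [11.1255  13.8230  20.5715  14.0223]
a=μᵀu=0.584044  b=𝟙ᵀu=5.388630  c=𝟙ᵀv=59.542345  D=ac−b²=5.737995
λ₁=(c·0.142−b)/D = (59.542345·0.142−5.388630)/5.737995 = 0.534400
λ₂=(a−b·0.142)/D = (0.584044−5.388630·0.142)/5.737995 = -0.031569
w* = 0.534400·u + -0.031569·v:
  w_0 = 0.534400·0.9758 + -0.031569·11.1255 = 0.1703  (Visa)
  w_1 = 0.534400·1.8510 + -0.031569·13.8230 = 0.5528  (Boeing)
  w_2 = 0.534400·2.0093 + -0.031569·20.5715 = 0.4244  (Lockheed)
  w_3 = 0.534400·0.5525 + -0.031569·14.0223 = -0.1474  (Pfizer)
Σw_i=1.0000  μᵀw=0.1420
σ²=wᵀΣw=λ₁·μ_p+λ₂ = 0.534400·0.142 + -0.031569 = 0.044316 ≈ 0.0443

Boeing (0.5528)


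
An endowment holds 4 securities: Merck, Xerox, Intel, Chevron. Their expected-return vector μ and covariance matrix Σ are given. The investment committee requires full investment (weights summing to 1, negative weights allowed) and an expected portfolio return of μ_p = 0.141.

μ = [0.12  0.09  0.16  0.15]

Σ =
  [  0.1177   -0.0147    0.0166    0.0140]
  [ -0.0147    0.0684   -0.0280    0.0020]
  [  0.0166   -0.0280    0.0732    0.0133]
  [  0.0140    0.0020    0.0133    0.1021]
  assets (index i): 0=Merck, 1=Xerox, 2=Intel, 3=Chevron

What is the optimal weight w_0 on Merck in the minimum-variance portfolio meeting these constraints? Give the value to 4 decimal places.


x=Σ⁻¹μ = [0.8373  2.6274  2.8312  0.9341]
y=Σ⁻¹𝟙 = [8.0394  24.4422  20.1727  5.5854]
a=μᵀx=0.930044  b=𝟙ᵀx=7.229960  c=𝟙ᵀy=58.239633  D=ac−b²=1.893100
λ₁=(c·0.141−b)/D = (58.239633·0.141−7.229960)/1.893100 = 0.518635
λ₂=(a−b·0.141)/D = (0.930044−7.229960·0.141)/1.893100 = -0.047214
w* = 0.518635·x + -0.047214·y:
  w_0 = 0.518635·0.8373 + -0.047214·8.0394 = 0.0547  (Merck)
  w_1 = 0.518635·2.6274 + -0.047214·24.4422 = 0.2087  (Xerox)
  w_2 = 0.518635·2.8312 + -0.047214·20.1727 = 0.5159  (Intel)
  w_3 = 0.518635·0.9341 + -0.047214·5.5854 = 0.2207  (Chevron)
Σw_i=1.0000  μᵀw=0.1410
σ²=wᵀΣw=λ₁·μ_p+λ₂ = 0.518635·0.141 + -0.047214 = 0.025914 ≈ 0.0259

0.0547


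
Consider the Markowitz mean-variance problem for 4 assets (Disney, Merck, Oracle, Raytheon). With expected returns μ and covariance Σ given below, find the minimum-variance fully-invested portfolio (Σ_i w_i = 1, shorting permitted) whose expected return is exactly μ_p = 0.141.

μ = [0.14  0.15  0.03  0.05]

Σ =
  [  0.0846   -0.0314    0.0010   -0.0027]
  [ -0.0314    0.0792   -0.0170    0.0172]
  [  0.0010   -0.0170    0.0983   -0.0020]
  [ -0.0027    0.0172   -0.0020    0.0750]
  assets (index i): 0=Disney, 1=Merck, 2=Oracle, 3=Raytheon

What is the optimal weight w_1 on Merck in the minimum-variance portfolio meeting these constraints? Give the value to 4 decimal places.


0.5171

u=Σ⁻¹μ = [2.8269  3.1790  0.8275  0.0615]
v=Σ⁻¹𝟙 = [19.9156  21.4353  13.8707  9.5043]
a=μᵀu=0.900514  b=𝟙ᵀu=6.894823  c=𝟙ᵀv=64.726017  D=ac−b²=10.748113
λ₁=(c·0.141−b)/D = (64.726017·0.141−6.894823)/10.748113 = 0.207622
λ₂=(a−b·0.141)/D = (0.900514−6.894823·0.141)/10.748113 = -0.006667
w* = 0.207622·u + -0.006667·v:
  w_0 = 0.207622·2.8269 + -0.006667·19.9156 = 0.4542  (Disney)
  w_1 = 0.207622·3.1790 + -0.006667·21.4353 = 0.5171  (Merck)
  w_2 = 0.207622·0.8275 + -0.006667·13.8707 = 0.0793  (Oracle)
  w_3 = 0.207622·0.0615 + -0.006667·9.5043 = -0.0506  (Raytheon)
Σw_i=1.0000  μᵀw=0.1410
σ²=wᵀΣw=λ₁·μ_p+λ₂ = 0.207622·0.141 + -0.006667 = 0.022608 ≈ 0.0226


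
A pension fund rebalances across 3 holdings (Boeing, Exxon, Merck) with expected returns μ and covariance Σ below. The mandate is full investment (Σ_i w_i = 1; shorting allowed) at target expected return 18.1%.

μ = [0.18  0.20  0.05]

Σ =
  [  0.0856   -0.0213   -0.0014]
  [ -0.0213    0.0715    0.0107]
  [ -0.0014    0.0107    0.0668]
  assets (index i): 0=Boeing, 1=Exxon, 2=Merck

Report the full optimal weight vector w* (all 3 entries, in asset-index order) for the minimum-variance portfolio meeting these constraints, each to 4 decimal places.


u=Σ⁻¹μ = [3.0178  3.6625  0.2251]
v=Σ⁻¹𝟙 = [16.0921  16.8941  12.6012]
a=μᵀu=1.286974  b=𝟙ᵀu=6.905468  c=𝟙ᵀv=45.587473  D=ac−b²=10.984393
λ₁=(c·0.181−b)/D = (45.587473·0.181−6.905468)/10.984393 = 0.122525
λ₂=(a−b·0.181)/D = (1.286974−6.905468·0.181)/10.984393 = 0.003376
w* = 0.122525·u + 0.003376·v:
  w_0 = 0.122525·3.0178 + 0.003376·16.0921 = 0.4241  (Boeing)
  w_1 = 0.122525·3.6625 + 0.003376·16.8941 = 0.5058  (Exxon)
  w_2 = 0.122525·0.2251 + 0.003376·12.6012 = 0.0701  (Merck)
Σw_i=1.0000  μᵀw=0.1810
σ²=wᵀΣw=λ₁·μ_p+λ₂ = 0.122525·0.181 + 0.003376 = 0.025553 ≈ 0.0256

0.4241  0.5058  0.0701


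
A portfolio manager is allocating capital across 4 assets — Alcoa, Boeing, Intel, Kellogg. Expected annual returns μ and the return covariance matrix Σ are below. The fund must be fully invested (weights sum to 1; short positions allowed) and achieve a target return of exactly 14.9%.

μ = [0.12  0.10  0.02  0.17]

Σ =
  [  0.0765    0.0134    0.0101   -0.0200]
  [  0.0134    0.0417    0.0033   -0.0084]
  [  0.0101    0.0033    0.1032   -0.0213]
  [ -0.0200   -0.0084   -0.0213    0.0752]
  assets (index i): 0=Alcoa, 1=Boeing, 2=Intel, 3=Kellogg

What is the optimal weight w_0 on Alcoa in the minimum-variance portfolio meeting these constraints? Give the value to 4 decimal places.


u=Σ⁻¹μ = [1.9104  2.3825  0.5916  3.2024]
v=Σ⁻¹𝟙 = [13.3534  23.3357  12.3760  22.9614]
a=μᵀu=1.023743  b=𝟙ᵀu=8.086928  c=𝟙ᵀv=72.026430  D=ac−b²=8.338125
λ₁=(c·0.149−b)/D = (72.026430·0.149−8.086928)/8.338125 = 0.317219
λ₂=(a−b·0.149)/D = (1.023743−8.086928·0.149)/8.338125 = -0.021733
w* = 0.317219·u + -0.021733·v:
  w_0 = 0.317219·1.9104 + -0.021733·13.3534 = 0.3158  (Alcoa)
  w_1 = 0.317219·2.3825 + -0.021733·23.3357 = 0.2486  (Boeing)
  w_2 = 0.317219·0.5916 + -0.021733·12.3760 = -0.0813  (Intel)
  w_3 = 0.317219·3.2024 + -0.021733·22.9614 = 0.5169  (Kellogg)
Σw_i=1.0000  μᵀw=0.1490
σ²=wᵀΣw=λ₁·μ_p+λ₂ = 0.317219·0.149 + -0.021733 = 0.025533 ≈ 0.0255

0.3158


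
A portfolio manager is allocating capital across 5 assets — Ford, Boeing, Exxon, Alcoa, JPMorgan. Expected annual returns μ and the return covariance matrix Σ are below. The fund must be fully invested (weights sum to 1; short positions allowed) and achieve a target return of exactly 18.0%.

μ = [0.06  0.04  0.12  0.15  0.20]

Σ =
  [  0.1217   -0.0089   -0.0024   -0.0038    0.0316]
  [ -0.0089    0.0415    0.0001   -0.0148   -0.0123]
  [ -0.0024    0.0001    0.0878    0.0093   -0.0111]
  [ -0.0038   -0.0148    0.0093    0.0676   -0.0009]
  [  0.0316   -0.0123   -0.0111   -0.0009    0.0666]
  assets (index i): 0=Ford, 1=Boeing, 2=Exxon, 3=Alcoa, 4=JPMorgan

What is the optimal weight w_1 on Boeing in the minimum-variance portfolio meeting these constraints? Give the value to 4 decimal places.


u=Σ⁻¹μ = [-0.1956  3.0597  1.5710  2.7144  3.9594]
v=Σ⁻¹𝟙 = [6.4645  39.8961  11.8631  22.5464  21.5978]
a=μᵀu=1.498201  b=𝟙ᵀu=11.108817  c=𝟙ᵀv=102.367976  D=ac−b²=29.961998
λ₁=(c·0.180−b)/D = (102.367976·0.180−11.108817)/29.961998 = 0.244223
λ₂=(a−b·0.180)/D = (1.498201−11.108817·0.180)/29.961998 = -0.016734
w* = 0.244223·u + -0.016734·v:
  w_0 = 0.244223·-0.1956 + -0.016734·6.4645 = -0.1559  (Ford)
  w_1 = 0.244223·3.0597 + -0.016734·39.8961 = 0.0796  (Boeing)
  w_2 = 0.244223·1.5710 + -0.016734·11.8631 = 0.1851  (Exxon)
  w_3 = 0.244223·2.7144 + -0.016734·22.5464 = 0.2856  (Alcoa)
  w_4 = 0.244223·3.9594 + -0.016734·21.5978 = 0.6056  (JPMorgan)
Σw_i=1.0000  μᵀw=0.1800
σ²=wᵀΣw=λ₁·μ_p+λ₂ = 0.244223·0.180 + -0.016734 = 0.027226 ≈ 0.0272

0.0796


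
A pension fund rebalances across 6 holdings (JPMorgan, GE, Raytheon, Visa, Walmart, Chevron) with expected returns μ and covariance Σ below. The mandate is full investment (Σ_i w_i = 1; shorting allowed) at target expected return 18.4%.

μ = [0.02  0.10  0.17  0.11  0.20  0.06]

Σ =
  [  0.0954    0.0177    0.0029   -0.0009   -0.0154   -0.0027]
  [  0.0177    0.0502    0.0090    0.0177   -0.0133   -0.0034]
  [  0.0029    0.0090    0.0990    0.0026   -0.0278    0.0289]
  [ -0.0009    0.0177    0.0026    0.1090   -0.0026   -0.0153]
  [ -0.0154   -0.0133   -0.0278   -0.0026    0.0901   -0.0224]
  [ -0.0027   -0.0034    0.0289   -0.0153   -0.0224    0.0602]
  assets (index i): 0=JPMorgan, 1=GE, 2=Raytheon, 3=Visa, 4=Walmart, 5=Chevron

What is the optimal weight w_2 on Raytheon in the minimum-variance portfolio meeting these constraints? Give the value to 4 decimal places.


u=Σ⁻¹μ = [0.3863  2.2742  1.9893  0.9378  3.7115  1.8069]
v=Σ⁻¹𝟙 = [11.5702  19.4170  6.9234  10.3176  25.0509  26.8467]
a=μᵀu=1.527198  b=𝟙ᵀu=11.105999  c=𝟙ᵀv=100.125793  D=ac−b²=29.568687
λ₁=(c·0.184−b)/D = (100.125793·0.184−11.105999)/29.568687 = 0.247463
λ₂=(a−b·0.184)/D = (1.527198−11.105999·0.184)/29.568687 = -0.017461
w* = 0.247463·u + -0.017461·v:
  w_0 = 0.247463·0.3863 + -0.017461·11.5702 = -0.1064  (JPMorgan)
  w_1 = 0.247463·2.2742 + -0.017461·19.4170 = 0.2237  (GE)
  w_2 = 0.247463·1.9893 + -0.017461·6.9234 = 0.3714  (Raytheon)
  w_3 = 0.247463·0.9378 + -0.017461·10.3176 = 0.0519  (Visa)
  w_4 = 0.247463·3.7115 + -0.017461·25.0509 = 0.4810  (Walmart)
  w_5 = 0.247463·1.8069 + -0.017461·26.8467 = -0.0216  (Chevron)
Σw_i=1.0000  μᵀw=0.1840
σ²=wᵀΣw=λ₁·μ_p+λ₂ = 0.247463·0.184 + -0.017461 = 0.028072 ≈ 0.0281

0.3714


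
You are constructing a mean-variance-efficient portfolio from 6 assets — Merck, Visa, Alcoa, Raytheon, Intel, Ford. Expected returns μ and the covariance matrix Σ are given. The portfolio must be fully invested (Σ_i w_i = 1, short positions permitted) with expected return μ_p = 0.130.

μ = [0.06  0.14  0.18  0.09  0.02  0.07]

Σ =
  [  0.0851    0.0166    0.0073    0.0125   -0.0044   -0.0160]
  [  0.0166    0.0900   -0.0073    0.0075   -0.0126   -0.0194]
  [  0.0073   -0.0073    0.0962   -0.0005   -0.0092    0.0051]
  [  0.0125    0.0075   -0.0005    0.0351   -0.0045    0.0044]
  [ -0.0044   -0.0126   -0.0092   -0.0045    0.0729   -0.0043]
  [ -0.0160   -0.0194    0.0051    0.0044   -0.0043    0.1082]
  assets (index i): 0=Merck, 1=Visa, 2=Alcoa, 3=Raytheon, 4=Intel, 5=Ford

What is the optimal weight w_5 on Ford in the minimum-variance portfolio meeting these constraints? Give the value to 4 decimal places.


u=Σ⁻¹μ = [0.0529  1.8582  2.0750  2.2064  1.0464  0.8420]
v=Σ⁻¹𝟙 = [7.7574  14.1620  12.3091  23.9628  20.3846  12.1839]
a=μᵀu=0.915271  b=𝟙ᵀu=8.080978  c=𝟙ᵀv=90.759848  D=ac−b²=17.767692
λ₁=(c·0.130−b)/D = (90.759848·0.130−8.080978)/17.767692 = 0.209245
λ₂=(a−b·0.130)/D = (0.915271−8.080978·0.130)/17.767692 = -0.007612
w* = 0.209245·u + -0.007612·v:
  w_0 = 0.209245·0.0529 + -0.007612·7.7574 = -0.0480  (Merck)
  w_1 = 0.209245·1.8582 + -0.007612·14.1620 = 0.2810  (Visa)
  w_2 = 0.209245·2.0750 + -0.007612·12.3091 = 0.3405  (Alcoa)
  w_3 = 0.209245·2.2064 + -0.007612·23.9628 = 0.2793  (Raytheon)
  w_4 = 0.209245·1.0464 + -0.007612·20.3846 = 0.0638  (Intel)
  w_5 = 0.209245·0.8420 + -0.007612·12.1839 = 0.0834  (Ford)
Σw_i=1.0000  μᵀw=0.1300
σ²=wᵀΣw=λ₁·μ_p+λ₂ = 0.209245·0.130 + -0.007612 = 0.019589 ≈ 0.0196

0.0834


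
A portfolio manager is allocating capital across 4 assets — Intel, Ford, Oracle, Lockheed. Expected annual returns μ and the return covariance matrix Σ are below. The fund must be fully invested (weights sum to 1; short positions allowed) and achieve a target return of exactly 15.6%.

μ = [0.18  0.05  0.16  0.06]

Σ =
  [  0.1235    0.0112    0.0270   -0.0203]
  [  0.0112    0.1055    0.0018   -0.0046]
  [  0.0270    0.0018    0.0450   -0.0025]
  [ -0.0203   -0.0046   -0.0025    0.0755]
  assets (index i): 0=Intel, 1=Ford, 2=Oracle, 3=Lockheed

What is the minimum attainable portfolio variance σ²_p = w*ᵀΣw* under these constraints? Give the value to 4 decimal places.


0.0353

p=Σ⁻¹μ = [0.9535  0.3721  3.0338  1.1742]
q=Σ⁻¹𝟙 = [5.6539  9.2446  19.3473  15.9691]
a=μᵀp=0.746096  b=𝟙ᵀp=5.533643  c=𝟙ᵀq=50.214914  D=ac−b²=6.843962
λ₁=(c·0.156−b)/D = (50.214914·0.156−5.533643)/6.843962 = 0.336046
λ₂=(a−b·0.156)/D = (0.746096−5.533643·0.156)/6.843962 = -0.017118
w* = 0.336046·p + -0.017118·q:
  w_0 = 0.336046·0.9535 + -0.017118·5.6539 = 0.2236  (Intel)
  w_1 = 0.336046·0.3721 + -0.017118·9.2446 = -0.0332  (Ford)
  w_2 = 0.336046·3.0338 + -0.017118·19.3473 = 0.6883  (Oracle)
  w_3 = 0.336046·1.1742 + -0.017118·15.9691 = 0.1212  (Lockheed)
Σw_i=1.0000  μᵀw=0.1560
σ²=wᵀΣw=λ₁·μ_p+λ₂ = 0.336046·0.156 + -0.017118 = 0.035306 ≈ 0.0353


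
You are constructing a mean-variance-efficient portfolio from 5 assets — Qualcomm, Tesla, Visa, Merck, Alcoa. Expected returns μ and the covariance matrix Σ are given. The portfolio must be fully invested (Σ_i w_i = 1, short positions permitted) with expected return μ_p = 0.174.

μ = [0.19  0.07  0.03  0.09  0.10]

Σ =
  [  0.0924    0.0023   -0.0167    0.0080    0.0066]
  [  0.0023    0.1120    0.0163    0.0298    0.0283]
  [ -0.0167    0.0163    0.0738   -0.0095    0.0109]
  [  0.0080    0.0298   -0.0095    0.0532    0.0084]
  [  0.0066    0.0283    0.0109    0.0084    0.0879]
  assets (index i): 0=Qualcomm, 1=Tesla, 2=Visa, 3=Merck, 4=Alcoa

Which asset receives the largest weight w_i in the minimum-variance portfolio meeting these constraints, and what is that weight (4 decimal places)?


u=Σ⁻¹μ = [2.0521  -0.1620  0.9903  1.5297  0.7668]
v=Σ⁻¹𝟙 = [11.9179  -0.8357  17.9775  19.6340  6.6452]
a=μᵀu=0.622611  b=𝟙ᵀu=5.176809  c=𝟙ᵀv=55.338914  D=ac−b²=7.655245
λ₁=(c·0.174−b)/D = (55.338914·0.174−5.176809)/7.655245 = 0.581583
λ₂=(a−b·0.174)/D = (0.622611−5.176809·0.174)/7.655245 = -0.036335
w* = 0.581583·u + -0.036335·v:
  w_0 = 0.581583·2.0521 + -0.036335·11.9179 = 0.7604  (Qualcomm)
  w_1 = 0.581583·-0.1620 + -0.036335·-0.8357 = -0.0639  (Tesla)
  w_2 = 0.581583·0.9903 + -0.036335·17.9775 = -0.0773  (Visa)
  w_3 = 0.581583·1.5297 + -0.036335·19.6340 = 0.1762  (Merck)
  w_4 = 0.581583·0.7668 + -0.036335·6.6452 = 0.2045  (Alcoa)
Σw_i=1.0000  μᵀw=0.1740
σ²=wᵀΣw=λ₁·μ_p+λ₂ = 0.581583·0.174 + -0.036335 = 0.064860 ≈ 0.0649

Qualcomm (0.7604)


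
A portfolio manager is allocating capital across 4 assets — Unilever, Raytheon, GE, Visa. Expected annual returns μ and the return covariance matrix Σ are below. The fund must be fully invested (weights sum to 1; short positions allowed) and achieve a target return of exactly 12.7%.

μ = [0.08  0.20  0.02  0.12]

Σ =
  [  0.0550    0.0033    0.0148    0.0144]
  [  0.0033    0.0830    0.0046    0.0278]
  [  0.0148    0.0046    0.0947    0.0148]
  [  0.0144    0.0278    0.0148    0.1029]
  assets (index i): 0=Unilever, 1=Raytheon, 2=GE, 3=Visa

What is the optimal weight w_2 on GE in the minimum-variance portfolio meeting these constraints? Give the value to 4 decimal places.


0.1023

p=Σ⁻¹μ = [1.2556  2.2310  -0.1575  0.4104]
q=Σ⁻¹𝟙 = [14.6167  9.7252  7.1757  4.0132]
a=μᵀp=0.592745  b=𝟙ᵀp=3.739467  c=𝟙ᵀq=35.530772  D=ac−b²=7.077065
λ₁=(c·0.127−b)/D = (35.530772·0.127−3.739467)/7.077065 = 0.109218
λ₂=(a−b·0.127)/D = (0.592745−3.739467·0.127)/7.077065 = 0.016650
w* = 0.109218·p + 0.016650·q:
  w_0 = 0.109218·1.2556 + 0.016650·14.6167 = 0.3805  (Unilever)
  w_1 = 0.109218·2.2310 + 0.016650·9.7252 = 0.4056  (Raytheon)
  w_2 = 0.109218·-0.1575 + 0.016650·7.1757 = 0.1023  (GE)
  w_3 = 0.109218·0.4104 + 0.016650·4.0132 = 0.1116  (Visa)
Σw_i=1.0000  μᵀw=0.1270
σ²=wᵀΣw=λ₁·μ_p+λ₂ = 0.109218·0.127 + 0.016650 = 0.030521 ≈ 0.0305


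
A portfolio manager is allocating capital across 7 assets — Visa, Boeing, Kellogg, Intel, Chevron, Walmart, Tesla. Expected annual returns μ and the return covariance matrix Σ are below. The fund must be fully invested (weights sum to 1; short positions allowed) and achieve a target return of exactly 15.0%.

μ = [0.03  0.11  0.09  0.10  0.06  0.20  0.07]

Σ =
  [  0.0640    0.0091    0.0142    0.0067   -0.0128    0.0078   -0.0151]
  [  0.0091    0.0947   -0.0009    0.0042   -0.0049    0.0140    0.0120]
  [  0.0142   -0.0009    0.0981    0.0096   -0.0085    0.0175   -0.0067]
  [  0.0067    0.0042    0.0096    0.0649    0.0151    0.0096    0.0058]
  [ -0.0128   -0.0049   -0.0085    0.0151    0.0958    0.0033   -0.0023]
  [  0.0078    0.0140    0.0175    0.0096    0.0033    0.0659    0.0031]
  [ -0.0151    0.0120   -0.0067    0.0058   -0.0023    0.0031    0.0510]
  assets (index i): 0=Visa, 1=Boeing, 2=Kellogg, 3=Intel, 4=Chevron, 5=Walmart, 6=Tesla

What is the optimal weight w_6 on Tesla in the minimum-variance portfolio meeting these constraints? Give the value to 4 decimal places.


x=Σ⁻¹μ = [0.2625  0.6116  0.4784  0.7958  0.5494  2.5494  1.1485]
y=Σ⁻¹𝟙 = [20.3343  4.9612  8.4668  5.2898  13.6958  6.8247  25.1746]
a=μᵀx=0.821029  b=𝟙ᵀx=6.395660  c=𝟙ᵀy=84.747138  D=ac−b²=28.675399
λ₁=(c·0.150−b)/D = (84.747138·0.150−6.395660)/28.675399 = 0.220273
λ₂=(a−b·0.150)/D = (0.821029−6.395660·0.150)/28.675399 = -0.004824
w* = 0.220273·x + -0.004824·y:
  w_0 = 0.220273·0.2625 + -0.004824·20.3343 = -0.0403  (Visa)
  w_1 = 0.220273·0.6116 + -0.004824·4.9612 = 0.1108  (Boeing)
  w_2 = 0.220273·0.4784 + -0.004824·8.4668 = 0.0645  (Kellogg)
  w_3 = 0.220273·0.7958 + -0.004824·5.2898 = 0.1498  (Intel)
  w_4 = 0.220273·0.5494 + -0.004824·13.6958 = 0.0550  (Chevron)
  w_5 = 0.220273·2.5494 + -0.004824·6.8247 = 0.5286  (Walmart)
  w_6 = 0.220273·1.1485 + -0.004824·25.1746 = 0.1316  (Tesla)
Σw_i=1.0000  μᵀw=0.1500
σ²=wᵀΣw=λ₁·μ_p+λ₂ = 0.220273·0.150 + -0.004824 = 0.028217 ≈ 0.0282

0.1316


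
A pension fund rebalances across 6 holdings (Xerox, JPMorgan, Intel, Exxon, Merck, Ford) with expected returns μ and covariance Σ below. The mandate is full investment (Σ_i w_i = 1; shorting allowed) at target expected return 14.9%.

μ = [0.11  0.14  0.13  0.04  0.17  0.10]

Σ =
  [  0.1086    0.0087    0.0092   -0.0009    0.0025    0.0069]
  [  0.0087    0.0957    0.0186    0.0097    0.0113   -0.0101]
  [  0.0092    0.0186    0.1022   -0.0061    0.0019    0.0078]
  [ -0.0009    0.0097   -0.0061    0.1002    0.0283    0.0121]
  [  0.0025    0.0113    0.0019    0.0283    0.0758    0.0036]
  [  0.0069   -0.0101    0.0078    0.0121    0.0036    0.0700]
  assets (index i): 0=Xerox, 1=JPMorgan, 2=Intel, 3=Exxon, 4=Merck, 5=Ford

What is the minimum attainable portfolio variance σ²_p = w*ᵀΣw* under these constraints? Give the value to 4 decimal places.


0.0268

x=Σ⁻¹μ = [0.7074  1.1802  0.8218  -0.4254  2.1151  1.4023]
y=Σ⁻¹𝟙 = [7.0137  8.1836  6.8764  5.6474  8.8632  12.5769]
a=μᵀx=0.832663  b=𝟙ᵀx=5.801467  c=𝟙ᵀy=49.161156  D=ac−b²=7.277682
λ₁=(c·0.149−b)/D = (49.161156·0.149−5.801467)/7.277682 = 0.209345
λ₂=(a−b·0.149)/D = (0.832663−5.801467·0.149)/7.277682 = -0.004363
w* = 0.209345·x + -0.004363·y:
  w_0 = 0.209345·0.7074 + -0.004363·7.0137 = 0.1175  (Xerox)
  w_1 = 0.209345·1.1802 + -0.004363·8.1836 = 0.2114  (JPMorgan)
  w_2 = 0.209345·0.8218 + -0.004363·6.8764 = 0.1420  (Intel)
  w_3 = 0.209345·-0.4254 + -0.004363·5.6474 = -0.1137  (Exxon)
  w_4 = 0.209345·2.1151 + -0.004363·8.8632 = 0.4041  (Merck)
  w_5 = 0.209345·1.4023 + -0.004363·12.5769 = 0.2387  (Ford)
Σw_i=1.0000  μᵀw=0.1490
σ²=wᵀΣw=λ₁·μ_p+λ₂ = 0.209345·0.149 + -0.004363 = 0.026829 ≈ 0.0268


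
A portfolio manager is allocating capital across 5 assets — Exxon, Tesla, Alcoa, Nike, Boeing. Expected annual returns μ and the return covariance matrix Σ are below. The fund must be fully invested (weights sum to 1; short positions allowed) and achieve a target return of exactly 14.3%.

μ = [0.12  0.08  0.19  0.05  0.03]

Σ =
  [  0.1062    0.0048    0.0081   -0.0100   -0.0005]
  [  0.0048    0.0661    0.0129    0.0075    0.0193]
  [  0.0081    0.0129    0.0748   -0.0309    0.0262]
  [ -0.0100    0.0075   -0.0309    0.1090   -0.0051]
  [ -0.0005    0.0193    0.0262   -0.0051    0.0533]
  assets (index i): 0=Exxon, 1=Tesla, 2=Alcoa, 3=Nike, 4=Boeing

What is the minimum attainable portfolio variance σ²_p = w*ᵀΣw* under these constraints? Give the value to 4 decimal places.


0.0252

g=Σ⁻¹μ = [0.9725  0.6791  3.2950  1.3809  -1.1614]
h=Σ⁻¹𝟙 = [9.4622  7.0831  12.8377  13.7225  11.2883]
a=μᵀg=0.831274  b=𝟙ᵀg=5.166039  c=𝟙ᵀh=54.393734  D=ac−b²=18.528150
λ₁=(c·0.143−b)/D = (54.393734·0.143−5.166039)/18.528150 = 0.140989
λ₂=(a−b·0.143)/D = (0.831274−5.166039·0.143)/18.528150 = 0.004994
w* = 0.140989·g + 0.004994·h:
  w_0 = 0.140989·0.9725 + 0.004994·9.4622 = 0.1844  (Exxon)
  w_1 = 0.140989·0.6791 + 0.004994·7.0831 = 0.1311  (Tesla)
  w_2 = 0.140989·3.2950 + 0.004994·12.8377 = 0.5287  (Alcoa)
  w_3 = 0.140989·1.3809 + 0.004994·13.7225 = 0.2632  (Nike)
  w_4 = 0.140989·-1.1614 + 0.004994·11.2883 = -0.1074  (Boeing)
Σw_i=1.0000  μᵀw=0.1430
σ²=wᵀΣw=λ₁·μ_p+λ₂ = 0.140989·0.143 + 0.004994 = 0.025155 ≈ 0.0252
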